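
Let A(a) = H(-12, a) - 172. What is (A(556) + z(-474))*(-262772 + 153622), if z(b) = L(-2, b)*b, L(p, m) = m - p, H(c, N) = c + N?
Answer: -24460515000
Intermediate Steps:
H(c, N) = N + c
A(a) = -184 + a (A(a) = (a - 12) - 172 = (-12 + a) - 172 = -184 + a)
z(b) = b*(2 + b) (z(b) = (b - 1*(-2))*b = (b + 2)*b = (2 + b)*b = b*(2 + b))
(A(556) + z(-474))*(-262772 + 153622) = ((-184 + 556) - 474*(2 - 474))*(-262772 + 153622) = (372 - 474*(-472))*(-109150) = (372 + 223728)*(-109150) = 224100*(-109150) = -24460515000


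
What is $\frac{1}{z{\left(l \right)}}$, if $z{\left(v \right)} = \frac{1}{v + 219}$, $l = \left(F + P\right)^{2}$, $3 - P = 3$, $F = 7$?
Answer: $268$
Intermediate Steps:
$P = 0$ ($P = 3 - 3 = 0$)
$l = 49$ ($l = \left(7 + 0\right)^{2} = 7^{2} = 49$)
$z{\left(v \right)} = \frac{1}{219 + v}$
$\frac{1}{z{\left(l \right)}} = \frac{1}{\frac{1}{219 + 49}} = \frac{1}{\frac{1}{268}} = 268$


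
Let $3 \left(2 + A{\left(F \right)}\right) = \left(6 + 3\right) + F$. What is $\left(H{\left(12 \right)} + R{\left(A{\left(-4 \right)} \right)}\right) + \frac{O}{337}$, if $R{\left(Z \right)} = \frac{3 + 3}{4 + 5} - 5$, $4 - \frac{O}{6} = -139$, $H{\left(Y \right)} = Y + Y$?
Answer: $\frac{22457}{1011} \approx 22.213$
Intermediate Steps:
$H{\left(Y \right)} = 2 Y$
$O = 858$ ($O = 24 - -834 = 24 + 834 = 858$)
$A{\left(F \right)} = 1 + \frac{F}{3}$ ($A{\left(F \right)} = -2 + \frac{\left(6 + 3\right) + F}{3} = -2 + \frac{9 + F}{3} = -2 + \left(3 + \frac{F}{3}\right) = 1 + \frac{F}{3}$)
$R{\left(Z \right)} = - \frac{13}{3}$ ($R{\left(Z \right)} = \frac{6}{9} - 5 = 6 \cdot \frac{1}{9} - 5 = \frac{2}{3} - 5 = - \frac{13}{3}$)
$\left(H{\left(12 \right)} + R{\left(A{\left(-4 \right)} \right)}\right) + \frac{O}{337} = \left(2 \cdot 12 - \frac{13}{3}\right) + \frac{858}{337} = \left(24 - \frac{13}{3}\right) + 858 \cdot \frac{1}{337} = \frac{59}{3} + \frac{858}{337} = \frac{22457}{1011}$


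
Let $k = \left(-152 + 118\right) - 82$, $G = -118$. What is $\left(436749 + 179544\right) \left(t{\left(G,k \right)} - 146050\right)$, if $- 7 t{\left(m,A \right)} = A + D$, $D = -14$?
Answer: $- \frac{629987030460}{7} \approx -8.9998 \cdot 10^{10}$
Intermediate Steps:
$k = -116$ ($k = -34 - 82 = -116$)
$t{\left(m,A \right)} = 2 - \frac{A}{7}$ ($t{\left(m,A \right)} = - \frac{A - 14}{7} = - \frac{-14 + A}{7} = 2 - \frac{A}{7}$)
$\left(436749 + 179544\right) \left(t{\left(G,k \right)} - 146050\right) = \left(436749 + 179544\right) \left(\left(2 - - \frac{116}{7}\right) - 146050\right) = 616293 \left(\left(2 + \frac{116}{7}\right) - 146050\right) = 616293 \left(\frac{130}{7} - 146050\right) = 616293 \left(- \frac{1022220}{7}\right) = - \frac{629987030460}{7}$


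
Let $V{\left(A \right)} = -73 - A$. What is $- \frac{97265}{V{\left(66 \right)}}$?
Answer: $\frac{97265}{139} \approx 699.75$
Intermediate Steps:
$- \frac{97265}{V{\left(66 \right)}} = - \frac{97265}{-73 - 66} = - \frac{97265}{-139} = \left(-97265\right) \left(- \frac{1}{139}\right) = \frac{97265}{139}$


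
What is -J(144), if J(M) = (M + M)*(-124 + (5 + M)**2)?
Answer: -6358176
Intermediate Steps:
J(M) = 2*M*(-124 + (5 + M)**2) (J(M) = (2*M)*(-124 + (5 + M)**2) = 2*M*(-124 + (5 + M)**2))
-J(144) = -2*144*(-124 + (5 + 144)**2) = -2*144*(-124 + 149**2) = -2*144*(-124 + 22201) = -2*144*22077 = -1*6358176 = -6358176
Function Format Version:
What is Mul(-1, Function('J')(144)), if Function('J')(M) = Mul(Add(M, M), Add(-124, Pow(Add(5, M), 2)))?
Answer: -6358176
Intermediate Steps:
Function('J')(M) = Mul(2, M, Add(-124, Pow(Add(5, M), 2))) (Function('J')(M) = Mul(Mul(2, M), Add(-124, Pow(Add(5, M), 2))) = Mul(2, M, Add(-124, Pow(Add(5, M), 2))))
Mul(-1, Function('J')(144)) = Mul(-1, Mul(2, 144, Add(-124, Pow(Add(5, 144), 2)))) = Mul(-1, Mul(2, 144, Add(-124, Pow(149, 2)))) = Mul(-1, Mul(2, 144, Add(-124, 22201))) = Mul(-1, Mul(2, 144, 22077)) = Mul(-1, 6358176) = -6358176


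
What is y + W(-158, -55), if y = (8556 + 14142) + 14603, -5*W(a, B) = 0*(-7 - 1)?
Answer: 37301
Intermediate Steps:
W(a, B) = 0 (W(a, B) = -0*(-7 - 1) = -0*(-8) = -1/5*0 = 0)
y = 37301 (y = 22698 + 14603 = 37301)
y + W(-158, -55) = 37301 + 0 = 37301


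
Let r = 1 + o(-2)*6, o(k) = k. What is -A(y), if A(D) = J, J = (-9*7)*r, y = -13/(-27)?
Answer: -693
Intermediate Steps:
r = -11 (r = 1 - 2*6 = 1 - 12 = -11)
y = 13/27 (y = -13*(-1/27) = 13/27 ≈ 0.48148)
J = 693 (J = -9*7*(-11) = -63*(-11) = 693)
A(D) = 693
-A(y) = -1*693 = -693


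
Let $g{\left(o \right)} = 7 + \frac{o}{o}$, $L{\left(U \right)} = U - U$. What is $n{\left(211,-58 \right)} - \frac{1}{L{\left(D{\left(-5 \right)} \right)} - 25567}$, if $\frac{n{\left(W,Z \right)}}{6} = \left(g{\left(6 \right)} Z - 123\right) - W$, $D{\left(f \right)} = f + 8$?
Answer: $- \frac{122414795}{25567} \approx -4788.0$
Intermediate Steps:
$D{\left(f \right)} = 8 + f$
$L{\left(U \right)} = 0$
$g{\left(o \right)} = 8$ ($g{\left(o \right)} = 7 + 1 = 8$)
$n{\left(W,Z \right)} = -738 - 6 W + 48 Z$ ($n{\left(W,Z \right)} = 6 \left(\left(8 Z - 123\right) - W\right) = 6 \left(\left(-123 + 8 Z\right) - W\right) = 6 \left(-123 - W + 8 Z\right) = -738 - 6 W + 48 Z$)
$n{\left(211,-58 \right)} - \frac{1}{L{\left(D{\left(-5 \right)} \right)} - 25567} = \left(-738 - 1266 + 48 \left(-58\right)\right) - \frac{1}{0 - 25567} = \left(-738 - 1266 - 2784\right) - \frac{1}{-25567} = -4788 - - \frac{1}{25567} = -4788 + \frac{1}{25567} = - \frac{122414795}{25567}$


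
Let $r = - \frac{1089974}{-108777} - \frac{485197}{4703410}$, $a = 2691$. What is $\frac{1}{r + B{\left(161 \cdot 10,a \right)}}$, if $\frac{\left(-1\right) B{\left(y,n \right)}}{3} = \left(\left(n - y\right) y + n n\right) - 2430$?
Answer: $- \frac{511622829570}{13782286660684048039} \approx -3.7122 \cdot 10^{-8}$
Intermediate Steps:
$B{\left(y,n \right)} = 7290 - 3 n^{2} - 3 y \left(n - y\right)$ ($B{\left(y,n \right)} = - 3 \left(\left(\left(n - y\right) y + n n\right) - 2430\right) = - 3 \left(\left(y \left(n - y\right) + n^{2}\right) - 2430\right) = - 3 \left(\left(n^{2} + y \left(n - y\right)\right) - 2430\right) = - 3 \left(-2430 + n^{2} + y \left(n - y\right)\right) = 7290 - 3 n^{2} - 3 y \left(n - y\right)$)
$r = \frac{5073816337271}{511622829570}$ ($r = \left(-1089974\right) \left(- \frac{1}{108777}\right) - \frac{485197}{4703410} = \frac{1089974}{108777} - \frac{485197}{4703410} = \frac{5073816337271}{511622829570} \approx 9.9171$)
$\frac{1}{r + B{\left(161 \cdot 10,a \right)}} = \frac{1}{\frac{5073816337271}{511622829570} + \left(7290 - 3 \cdot 2691^{2} + 3 \left(161 \cdot 10\right)^{2} - 8073 \cdot 161 \cdot 10\right)} = \frac{1}{\frac{5073816337271}{511622829570} + \left(7290 - 21724443 + 3 \cdot 1610^{2} - 8073 \cdot 1610\right)} = \frac{1}{\frac{5073816337271}{511622829570} + \left(7290 - 21724443 + 3 \cdot 2592100 - 12997530\right)} = \frac{1}{\frac{5073816337271}{511622829570} + \left(7290 - 21724443 + 7776300 - 12997530\right)} = \frac{1}{\frac{5073816337271}{511622829570} - 26938383} = \frac{1}{- \frac{13782286660684048039}{511622829570}} = - \frac{511622829570}{13782286660684048039}$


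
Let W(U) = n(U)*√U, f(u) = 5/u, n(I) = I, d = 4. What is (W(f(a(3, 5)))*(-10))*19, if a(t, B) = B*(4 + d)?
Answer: -95*√2/16 ≈ -8.3969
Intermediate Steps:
a(t, B) = 8*B (a(t, B) = B*(4 + 4) = B*8 = 8*B)
W(U) = U^(3/2) (W(U) = U*√U = U^(3/2))
(W(f(a(3, 5)))*(-10))*19 = ((5/((8*5)))^(3/2)*(-10))*19 = ((5/40)^(3/2)*(-10))*19 = ((5*(1/40))^(3/2)*(-10))*19 = ((⅛)^(3/2)*(-10))*19 = ((√2/32)*(-10))*19 = -5*√2/16*19 = -95*√2/16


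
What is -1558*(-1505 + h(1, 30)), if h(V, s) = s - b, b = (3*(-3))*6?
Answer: 2213918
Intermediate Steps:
b = -54 (b = -9*6 = -54)
h(V, s) = 54 + s (h(V, s) = s - 1*(-54) = s + 54 = 54 + s)
-1558*(-1505 + h(1, 30)) = -1558*(-1505 + (54 + 30)) = -1558*(-1505 + 84) = -1558*(-1421) = 2213918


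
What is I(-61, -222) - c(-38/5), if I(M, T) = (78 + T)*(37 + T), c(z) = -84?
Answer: 26724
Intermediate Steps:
I(M, T) = (37 + T)*(78 + T)
I(-61, -222) - c(-38/5) = (2886 + (-222)² + 115*(-222)) - 1*(-84) = (2886 + 49284 - 25530) + 84 = 26640 + 84 = 26724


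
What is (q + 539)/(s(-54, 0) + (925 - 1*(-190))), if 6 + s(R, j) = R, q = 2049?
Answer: 2588/1055 ≈ 2.4531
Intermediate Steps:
s(R, j) = -6 + R
(q + 539)/(s(-54, 0) + (925 - 1*(-190))) = (2049 + 539)/((-6 - 54) + (925 - 1*(-190))) = 2588/(-60 + (925 + 190)) = 2588/(-60 + 1115) = 2588/1055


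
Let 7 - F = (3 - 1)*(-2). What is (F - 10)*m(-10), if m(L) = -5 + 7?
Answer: 2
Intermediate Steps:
m(L) = 2
F = 11 (F = 7 - (3 - 1)*(-2) = 7 - 2*(-2) = 7 - 1*(-4) = 7 + 4 = 11)
(F - 10)*m(-10) = (11 - 10)*2 = 1*2 = 2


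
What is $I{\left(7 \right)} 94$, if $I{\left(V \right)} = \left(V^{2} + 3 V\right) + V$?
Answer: $7238$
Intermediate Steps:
$I{\left(V \right)} = V^{2} + 4 V$
$I{\left(7 \right)} 94 = 7 \left(4 + 7\right) 94 = 7 \cdot 11 \cdot 94 = 77 \cdot 94 = 7238$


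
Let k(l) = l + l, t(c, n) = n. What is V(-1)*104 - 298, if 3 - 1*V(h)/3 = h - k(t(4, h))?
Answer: 326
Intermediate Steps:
k(l) = 2*l
V(h) = 9 + 3*h (V(h) = 9 - 3*(h - 2*h) = 9 - (-3)*h = 9 + 3*h)
V(-1)*104 - 298 = (9 + 3*(-1))*104 - 298 = (9 - 3)*104 - 298 = 6*104 - 298 = 624 - 298 = 326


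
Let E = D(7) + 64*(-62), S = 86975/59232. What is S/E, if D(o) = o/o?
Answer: -86975/234973344 ≈ -0.00037015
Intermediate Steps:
D(o) = 1
S = 86975/59232 (S = 86975*(1/59232) = 86975/59232 ≈ 1.4684)
E = -3967 (E = 1 + 64*(-62) = 1 - 3968 = -3967)
S/E = (86975/59232)/(-3967) = (86975/59232)*(-1/3967) = -86975/234973344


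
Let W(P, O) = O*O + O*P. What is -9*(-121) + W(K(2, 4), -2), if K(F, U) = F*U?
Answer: 1077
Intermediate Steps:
W(P, O) = O² + O*P
-9*(-121) + W(K(2, 4), -2) = -9*(-121) - 2*(-2 + 2*4) = 1089 - 2*(-2 + 8) = 1089 - 2*6 = 1089 - 12 = 1077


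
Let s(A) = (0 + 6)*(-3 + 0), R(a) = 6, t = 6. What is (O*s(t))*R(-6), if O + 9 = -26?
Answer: 3780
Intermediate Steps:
O = -35 (O = -9 - 26 = -35)
s(A) = -18 (s(A) = 6*(-3) = -18)
(O*s(t))*R(-6) = -35*(-18)*6 = 630*6 = 3780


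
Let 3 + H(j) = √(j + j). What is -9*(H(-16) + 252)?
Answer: -2241 - 36*I*√2 ≈ -2241.0 - 50.912*I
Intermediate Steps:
H(j) = -3 + √2*√j (H(j) = -3 + √(j + j) = -3 + √(2*j) = -3 + √2*√j)
-9*(H(-16) + 252) = -9*((-3 + √2*√(-16)) + 252) = -9*((-3 + √2*(4*I)) + 252) = -9*((-3 + 4*I*√2) + 252) = -9*(249 + 4*I*√2) = -2241 - 36*I*√2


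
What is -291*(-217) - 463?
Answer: 62684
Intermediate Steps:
-291*(-217) - 463 = 63147 - 463 = 62684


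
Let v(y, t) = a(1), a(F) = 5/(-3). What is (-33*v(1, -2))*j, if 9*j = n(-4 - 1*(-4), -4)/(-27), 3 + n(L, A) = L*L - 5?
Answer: 440/243 ≈ 1.8107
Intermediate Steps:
n(L, A) = -8 + L**2 (n(L, A) = -3 + (L*L - 5) = -3 + (L**2 - 5) = -3 + (-5 + L**2) = -8 + L**2)
a(F) = -5/3 (a(F) = 5*(-1/3) = -5/3)
v(y, t) = -5/3
j = 8/243 (j = ((-8 + (-4 - 1*(-4))**2)/(-27))/9 = ((-8 + (-4 + 4)**2)*(-1/27))/9 = ((-8 + 0**2)*(-1/27))/9 = ((-8 + 0)*(-1/27))/9 = (-8*(-1/27))/9 = (1/9)*(8/27) = 8/243 ≈ 0.032922)
(-33*v(1, -2))*j = -33*(-5/3)*(8/243) = 55*(8/243) = 440/243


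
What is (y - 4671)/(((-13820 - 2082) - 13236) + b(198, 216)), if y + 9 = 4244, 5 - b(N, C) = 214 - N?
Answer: 436/29149 ≈ 0.014958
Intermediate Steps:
b(N, C) = -209 + N (b(N, C) = 5 - (214 - N) = 5 + (-214 + N) = -209 + N)
y = 4235 (y = -9 + 4244 = 4235)
(y - 4671)/(((-13820 - 2082) - 13236) + b(198, 216)) = (4235 - 4671)/(((-13820 - 2082) - 13236) + (-209 + 198)) = -436/((-15902 - 13236) - 11) = -436/(-29138 - 11) = -436/(-29149) = -436*(-1/29149) = 436/29149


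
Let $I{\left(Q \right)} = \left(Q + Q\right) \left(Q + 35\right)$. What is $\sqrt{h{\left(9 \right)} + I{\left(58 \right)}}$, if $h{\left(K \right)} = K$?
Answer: $\sqrt{10797} \approx 103.91$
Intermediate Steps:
$I{\left(Q \right)} = 2 Q \left(35 + Q\right)$
$\sqrt{h{\left(9 \right)} + I{\left(58 \right)}} = \sqrt{9 + 2 \cdot 58 \left(35 + 58\right)} = \sqrt{9 + 2 \cdot 58 \cdot 93} = \sqrt{9 + 10788} = \sqrt{10797}$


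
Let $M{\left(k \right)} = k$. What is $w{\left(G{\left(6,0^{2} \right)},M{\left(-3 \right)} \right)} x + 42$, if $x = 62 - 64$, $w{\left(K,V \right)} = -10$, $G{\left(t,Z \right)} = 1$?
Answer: $62$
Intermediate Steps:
$x = -2$
$w{\left(G{\left(6,0^{2} \right)},M{\left(-3 \right)} \right)} x + 42 = \left(-10\right) \left(-2\right) + 42 = 20 + 42 = 62$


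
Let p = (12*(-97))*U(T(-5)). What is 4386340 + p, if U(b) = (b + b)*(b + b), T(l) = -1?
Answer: 4381684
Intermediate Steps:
U(b) = 4*b² (U(b) = (2*b)*(2*b) = 4*b²)
p = -4656 (p = (12*(-97))*(4*(-1)²) = -4656 ≈ -4656.0)
4386340 + p = 4386340 - 4656 = 4381684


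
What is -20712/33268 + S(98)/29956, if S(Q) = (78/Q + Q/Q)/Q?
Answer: -93105987355/149548717213 ≈ -0.62258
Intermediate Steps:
S(Q) = (1 + 78/Q)/Q (S(Q) = (78/Q + 1)/Q = (1 + 78/Q)/Q)
-20712/33268 + S(98)/29956 = -20712/33268 + ((78 + 98)/98**2)/29956 = -20712*1/33268 + ((1/9604)*176)*(1/29956) = -5178/8317 + (44/2401)*(1/29956) = -5178/8317 + 11/17981089 = -93105987355/149548717213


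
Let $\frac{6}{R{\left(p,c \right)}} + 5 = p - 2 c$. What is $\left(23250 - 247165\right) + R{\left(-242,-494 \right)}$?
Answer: $- \frac{55307003}{247} \approx -2.2392 \cdot 10^{5}$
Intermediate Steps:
$R{\left(p,c \right)} = \frac{6}{-5 + p - 2 c}$ ($R{\left(p,c \right)} = \frac{6}{-5 - \left(- p + 2 c\right)} = \frac{6}{-5 + p - 2 c}$)
$\left(23250 - 247165\right) + R{\left(-242,-494 \right)} = \left(23250 - 247165\right) + \frac{6}{-5 - 242 - -988} = -223915 + \frac{6}{-5 - 242 + 988} = -223915 + \frac{6}{741} = -223915 + 6 \cdot \frac{1}{741} = -223915 + \frac{2}{247} = - \frac{55307003}{247}$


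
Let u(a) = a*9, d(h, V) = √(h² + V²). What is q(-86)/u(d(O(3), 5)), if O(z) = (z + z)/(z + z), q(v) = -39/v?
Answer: √26/516 ≈ 0.0098818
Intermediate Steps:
O(z) = 1 (O(z) = (2*z)/((2*z)) = (2*z)*(1/(2*z)) = 1)
d(h, V) = √(V² + h²)
u(a) = 9*a
q(-86)/u(d(O(3), 5)) = (-39/(-86))/((9*√(5² + 1²))) = (-39*(-1/86))/((9*√(25 + 1))) = 39/(86*((9*√26))) = 39*(√26/234)/86 = √26/516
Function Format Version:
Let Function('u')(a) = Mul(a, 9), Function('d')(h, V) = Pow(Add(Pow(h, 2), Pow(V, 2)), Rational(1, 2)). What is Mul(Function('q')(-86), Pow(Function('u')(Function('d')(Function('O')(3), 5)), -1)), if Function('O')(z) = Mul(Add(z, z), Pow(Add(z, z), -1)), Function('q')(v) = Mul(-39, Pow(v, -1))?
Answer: Mul(Rational(1, 516), Pow(26, Rational(1, 2))) ≈ 0.0098818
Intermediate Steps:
Function('O')(z) = 1 (Function('O')(z) = Mul(Mul(2, z), Pow(Mul(2, z), -1)) = Mul(Mul(2, z), Mul(Rational(1, 2), Pow(z, -1))) = 1)
Function('d')(h, V) = Pow(Add(Pow(V, 2), Pow(h, 2)), Rational(1, 2))
Function('u')(a) = Mul(9, a)
Mul(Function('q')(-86), Pow(Function('u')(Function('d')(Function('O')(3), 5)), -1)) = Mul(Mul(-39, Pow(-86, -1)), Pow(Mul(9, Pow(Add(Pow(5, 2), Pow(1, 2)), Rational(1, 2))), -1)) = Mul(Mul(-39, Rational(-1, 86)), Pow(Mul(9, Pow(Add(25, 1), Rational(1, 2))), -1)) = Mul(Rational(39, 86), Pow(Mul(9, Pow(26, Rational(1, 2))), -1)) = Mul(Rational(39, 86), Mul(Rational(1, 234), Pow(26, Rational(1, 2)))) = Mul(Rational(1, 516), Pow(26, Rational(1, 2)))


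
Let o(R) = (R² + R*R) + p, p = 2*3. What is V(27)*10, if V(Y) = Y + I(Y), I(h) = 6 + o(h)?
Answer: 14970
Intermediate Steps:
p = 6
o(R) = 6 + 2*R² (o(R) = (R² + R*R) + 6 = (R² + R²) + 6 = 2*R² + 6 = 6 + 2*R²)
I(h) = 12 + 2*h² (I(h) = 6 + (6 + 2*h²) = 12 + 2*h²)
V(Y) = 12 + Y + 2*Y² (V(Y) = Y + (12 + 2*Y²) = 12 + Y + 2*Y²)
V(27)*10 = (12 + 27 + 2*27²)*10 = (12 + 27 + 2*729)*10 = (12 + 27 + 1458)*10 = 1497*10 = 14970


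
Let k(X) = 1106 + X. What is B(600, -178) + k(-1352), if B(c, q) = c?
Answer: 354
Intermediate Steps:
B(600, -178) + k(-1352) = 600 + (1106 - 1352) = 600 - 246 = 354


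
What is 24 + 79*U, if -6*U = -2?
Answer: 151/3 ≈ 50.333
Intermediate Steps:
U = ⅓ (U = -⅙*(-2) = ⅓ ≈ 0.33333)
24 + 79*U = 24 + 79*(⅓) = 24 + 79/3 = 151/3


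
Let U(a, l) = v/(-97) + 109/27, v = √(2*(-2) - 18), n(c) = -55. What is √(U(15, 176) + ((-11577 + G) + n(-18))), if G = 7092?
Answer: √(-3456988917 - 7857*I*√22)/873 ≈ 0.00035898 - 67.35*I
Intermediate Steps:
v = I*√22 (v = √(-4 - 18) = √(-22) = I*√22 ≈ 4.6904*I)
U(a, l) = 109/27 - I*√22/97 (U(a, l) = (I*√22)/(-97) + 109/27 = (I*√22)*(-1/97) + 109*(1/27) = -I*√22/97 + 109/27 = 109/27 - I*√22/97)
√(U(15, 176) + ((-11577 + G) + n(-18))) = √((109/27 - I*√22/97) + ((-11577 + 7092) - 55)) = √((109/27 - I*√22/97) + (-4485 - 55)) = √((109/27 - I*√22/97) - 4540) = √(-122471/27 - I*√22/97)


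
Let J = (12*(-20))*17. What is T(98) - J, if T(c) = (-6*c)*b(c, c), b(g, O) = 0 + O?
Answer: -53544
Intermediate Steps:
b(g, O) = O
J = -4080 (J = -240*17 = -4080)
T(c) = -6*c**2 (T(c) = (-6*c)*c = -6*c**2)
T(98) - J = -6*98**2 - 1*(-4080) = -6*9604 + 4080 = -57624 + 4080 = -53544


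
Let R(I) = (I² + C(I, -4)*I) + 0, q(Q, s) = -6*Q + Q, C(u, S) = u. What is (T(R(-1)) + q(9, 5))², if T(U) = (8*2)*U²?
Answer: 361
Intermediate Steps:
q(Q, s) = -5*Q
R(I) = 2*I² (R(I) = (I² + I*I) + 0 = (I² + I²) + 0 = 2*I² + 0 = 2*I²)
T(U) = 16*U²
(T(R(-1)) + q(9, 5))² = (16*(2*(-1)²)² - 5*9)² = (16*(2*1)² - 45)² = (16*2² - 45)² = (16*4 - 45)² = (64 - 45)² = 19² = 361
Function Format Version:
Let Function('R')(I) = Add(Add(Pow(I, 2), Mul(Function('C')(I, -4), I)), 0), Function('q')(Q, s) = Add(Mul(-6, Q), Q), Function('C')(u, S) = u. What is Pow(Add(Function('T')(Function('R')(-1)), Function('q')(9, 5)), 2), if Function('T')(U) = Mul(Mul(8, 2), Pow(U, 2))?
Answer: 361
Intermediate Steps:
Function('q')(Q, s) = Mul(-5, Q)
Function('R')(I) = Mul(2, Pow(I, 2)) (Function('R')(I) = Add(Add(Pow(I, 2), Mul(I, I)), 0) = Add(Add(Pow(I, 2), Pow(I, 2)), 0) = Add(Mul(2, Pow(I, 2)), 0) = Mul(2, Pow(I, 2)))
Function('T')(U) = Mul(16, Pow(U, 2))
Pow(Add(Function('T')(Function('R')(-1)), Function('q')(9, 5)), 2) = Pow(Add(Mul(16, Pow(Mul(2, Pow(-1, 2)), 2)), Mul(-5, 9)), 2) = Pow(Add(Mul(16, Pow(Mul(2, 1), 2)), -45), 2) = Pow(Add(Mul(16, Pow(2, 2)), -45), 2) = Pow(Add(Mul(16, 4), -45), 2) = Pow(Add(64, -45), 2) = Pow(19, 2) = 361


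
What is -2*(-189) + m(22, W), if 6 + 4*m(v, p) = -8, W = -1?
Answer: 749/2 ≈ 374.50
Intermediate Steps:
m(v, p) = -7/2 (m(v, p) = -3/2 + (1/4)*(-8) = -3/2 - 2 = -7/2)
-2*(-189) + m(22, W) = -2*(-189) - 7/2 = 378 - 7/2 = 749/2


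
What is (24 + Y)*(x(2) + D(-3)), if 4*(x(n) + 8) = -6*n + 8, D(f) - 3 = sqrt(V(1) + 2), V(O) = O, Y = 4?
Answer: -168 + 28*sqrt(3) ≈ -119.50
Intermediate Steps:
D(f) = 3 + sqrt(3) (D(f) = 3 + sqrt(1 + 2) = 3 + sqrt(3))
x(n) = -6 - 3*n/2 (x(n) = -8 + (-6*n + 8)/4 = -8 + (8 - 6*n)/4 = -8 + (2 - 3*n/2) = -6 - 3*n/2)
(24 + Y)*(x(2) + D(-3)) = (24 + 4)*((-6 - 3/2*2) + (3 + sqrt(3))) = 28*((-6 - 3) + (3 + sqrt(3))) = 28*(-9 + (3 + sqrt(3))) = 28*(-6 + sqrt(3)) = -168 + 28*sqrt(3)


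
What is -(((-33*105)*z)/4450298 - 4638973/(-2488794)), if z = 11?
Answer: -5137487970161/2768968740153 ≈ -1.8554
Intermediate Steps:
-(((-33*105)*z)/4450298 - 4638973/(-2488794)) = -((-33*105*11)/4450298 - 4638973/(-2488794)) = -(-3465*11*(1/4450298) - 4638973*(-1/2488794)) = -(-38115*1/4450298 + 4638973/2488794) = -(-38115/4450298 + 4638973/2488794) = -1*5137487970161/2768968740153 = -5137487970161/2768968740153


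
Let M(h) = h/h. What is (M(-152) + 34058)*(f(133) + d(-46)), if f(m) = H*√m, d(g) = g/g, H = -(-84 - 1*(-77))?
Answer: 34059 + 238413*√133 ≈ 2.7836e+6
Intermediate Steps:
H = 7 (H = -(-84 + 77) = -1*(-7) = 7)
d(g) = 1
M(h) = 1
f(m) = 7*√m
(M(-152) + 34058)*(f(133) + d(-46)) = (1 + 34058)*(7*√133 + 1) = 34059*(1 + 7*√133) = 34059 + 238413*√133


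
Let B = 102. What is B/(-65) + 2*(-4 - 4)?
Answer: -1142/65 ≈ -17.569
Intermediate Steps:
B/(-65) + 2*(-4 - 4) = 102/(-65) + 2*(-4 - 4) = 102*(-1/65) + 2*(-8) = -102/65 - 16 = -1142/65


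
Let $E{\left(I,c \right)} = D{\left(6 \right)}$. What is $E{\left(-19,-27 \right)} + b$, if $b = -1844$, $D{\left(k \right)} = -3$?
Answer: $-1847$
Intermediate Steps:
$E{\left(I,c \right)} = -3$
$E{\left(-19,-27 \right)} + b = -3 - 1844 = -1847$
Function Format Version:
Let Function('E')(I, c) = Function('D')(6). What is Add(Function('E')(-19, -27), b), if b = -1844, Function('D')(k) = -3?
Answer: -1847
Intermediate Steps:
Function('E')(I, c) = -3
Add(Function('E')(-19, -27), b) = Add(-3, -1844) = -1847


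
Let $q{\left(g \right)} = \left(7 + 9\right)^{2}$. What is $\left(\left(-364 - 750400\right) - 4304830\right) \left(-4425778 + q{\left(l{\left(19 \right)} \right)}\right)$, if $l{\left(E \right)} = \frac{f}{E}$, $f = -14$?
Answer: $22373642470068$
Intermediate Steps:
$l{\left(E \right)} = - \frac{14}{E}$
$q{\left(g \right)} = 256$ ($q{\left(g \right)} = 16^{2} = 256$)
$\left(\left(-364 - 750400\right) - 4304830\right) \left(-4425778 + q{\left(l{\left(19 \right)} \right)}\right) = \left(\left(-364 - 750400\right) - 4304830\right) \left(-4425778 + 256\right) = \left(\left(-364 - 750400\right) - 4304830\right) \left(-4425522\right) = \left(-750764 - 4304830\right) \left(-4425522\right) = \left(-5055594\right) \left(-4425522\right) = 22373642470068$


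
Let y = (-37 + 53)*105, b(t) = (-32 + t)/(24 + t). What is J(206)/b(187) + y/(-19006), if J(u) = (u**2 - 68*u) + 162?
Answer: 11465324454/294593 ≈ 38919.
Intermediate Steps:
b(t) = (-32 + t)/(24 + t)
y = 1680 (y = 16*105 = 1680)
J(u) = 162 + u**2 - 68*u
J(206)/b(187) + y/(-19006) = (162 + 206**2 - 68*206)/(((-32 + 187)/(24 + 187))) + 1680/(-19006) = (162 + 42436 - 14008)/((155/211)) + 1680*(-1/19006) = 28590/(((1/211)*155)) - 840/9503 = 28590/(155/211) - 840/9503 = 28590*(211/155) - 840/9503 = 1206498/31 - 840/9503 = 11465324454/294593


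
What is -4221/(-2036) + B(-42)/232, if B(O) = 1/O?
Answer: 10281847/4959696 ≈ 2.0731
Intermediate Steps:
-4221/(-2036) + B(-42)/232 = -4221/(-2036) + 1/(-42*232) = -4221*(-1/2036) - 1/42*1/232 = 4221/2036 - 1/9744 = 10281847/4959696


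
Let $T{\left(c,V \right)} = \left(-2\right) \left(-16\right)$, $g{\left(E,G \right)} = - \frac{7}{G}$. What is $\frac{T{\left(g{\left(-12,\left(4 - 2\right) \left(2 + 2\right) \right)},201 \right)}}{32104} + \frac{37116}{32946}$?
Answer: $\frac{24846382}{22035383} \approx 1.1276$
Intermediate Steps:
$T{\left(c,V \right)} = 32$
$\frac{T{\left(g{\left(-12,\left(4 - 2\right) \left(2 + 2\right) \right)},201 \right)}}{32104} + \frac{37116}{32946} = \frac{32}{32104} + \frac{37116}{32946} = 32 \cdot \frac{1}{32104} + 37116 \cdot \frac{1}{32946} = \frac{4}{4013} + \frac{6186}{5491} = \frac{24846382}{22035383}$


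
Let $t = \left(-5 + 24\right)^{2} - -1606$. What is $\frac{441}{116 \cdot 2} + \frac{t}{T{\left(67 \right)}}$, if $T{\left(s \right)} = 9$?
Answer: $\frac{460313}{2088} \approx 220.46$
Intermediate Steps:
$t = 1967$ ($t = 19^{2} + 1606 = 361 + 1606 = 1967$)
$\frac{441}{116 \cdot 2} + \frac{t}{T{\left(67 \right)}} = \frac{441}{116 \cdot 2} + \frac{1967}{9} = \frac{441}{232} + 1967 \cdot \frac{1}{9} = 441 \cdot \frac{1}{232} + \frac{1967}{9} = \frac{441}{232} + \frac{1967}{9} = \frac{460313}{2088}$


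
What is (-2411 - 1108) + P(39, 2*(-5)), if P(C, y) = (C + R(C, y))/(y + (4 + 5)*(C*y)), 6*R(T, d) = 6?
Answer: -309673/88 ≈ -3519.0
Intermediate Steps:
R(T, d) = 1 (R(T, d) = (⅙)*6 = 1)
P(C, y) = (1 + C)/(y + 9*C*y) (P(C, y) = (C + 1)/(y + (4 + 5)*(C*y)) = (1 + C)/(y + 9*(C*y)) = (1 + C)/(y + 9*C*y))
(-2411 - 1108) + P(39, 2*(-5)) = (-2411 - 1108) + (1 + 39)/(((2*(-5)))*(1 + 9*39)) = -3519 + 40/(-10*(1 + 351)) = -3519 - ⅒*40/352 = -3519 - ⅒*1/352*40 = -3519 - 1/88 = -309673/88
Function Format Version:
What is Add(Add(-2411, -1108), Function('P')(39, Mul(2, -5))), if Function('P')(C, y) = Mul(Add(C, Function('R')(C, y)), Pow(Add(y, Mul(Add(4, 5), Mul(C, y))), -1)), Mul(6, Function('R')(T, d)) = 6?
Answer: Rational(-309673, 88) ≈ -3519.0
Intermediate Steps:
Function('R')(T, d) = 1 (Function('R')(T, d) = Mul(Rational(1, 6), 6) = 1)
Function('P')(C, y) = Mul(Pow(Add(y, Mul(9, C, y)), -1), Add(1, C)) (Function('P')(C, y) = Mul(Add(C, 1), Pow(Add(y, Mul(Add(4, 5), Mul(C, y))), -1)) = Mul(Add(1, C), Pow(Add(y, Mul(9, Mul(C, y))), -1)) = Mul(Add(1, C), Pow(Add(y, Mul(9, C, y)), -1)) = Mul(Pow(Add(y, Mul(9, C, y)), -1), Add(1, C)))
Add(Add(-2411, -1108), Function('P')(39, Mul(2, -5))) = Add(Add(-2411, -1108), Mul(Pow(Mul(2, -5), -1), Pow(Add(1, Mul(9, 39)), -1), Add(1, 39))) = Add(-3519, Mul(Pow(-10, -1), Pow(Add(1, 351), -1), 40)) = Add(-3519, Mul(Rational(-1, 10), Pow(352, -1), 40)) = Add(-3519, Mul(Rational(-1, 10), Rational(1, 352), 40)) = Add(-3519, Rational(-1, 88)) = Rational(-309673, 88)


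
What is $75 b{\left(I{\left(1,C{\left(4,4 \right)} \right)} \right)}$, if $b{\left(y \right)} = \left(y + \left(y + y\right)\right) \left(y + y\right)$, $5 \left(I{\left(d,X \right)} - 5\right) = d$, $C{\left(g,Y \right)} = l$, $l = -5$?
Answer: $12168$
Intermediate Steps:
$C{\left(g,Y \right)} = -5$
$I{\left(d,X \right)} = 5 + \frac{d}{5}$
$b{\left(y \right)} = 6 y^{2}$ ($b{\left(y \right)} = \left(y + 2 y\right) 2 y = 3 y 2 y = 6 y^{2}$)
$75 b{\left(I{\left(1,C{\left(4,4 \right)} \right)} \right)} = 75 \cdot 6 \left(5 + \frac{1}{5} \cdot 1\right)^{2} = 75 \cdot 6 \left(5 + \frac{1}{5}\right)^{2} = 75 \cdot 6 \left(\frac{26}{5}\right)^{2} = 75 \cdot 6 \cdot \frac{676}{25} = 75 \cdot \frac{4056}{25} = 12168$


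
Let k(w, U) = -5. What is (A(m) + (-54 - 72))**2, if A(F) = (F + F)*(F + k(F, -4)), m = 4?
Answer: 17956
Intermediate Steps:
A(F) = 2*F*(-5 + F) (A(F) = (F + F)*(F - 5) = (2*F)*(-5 + F) = 2*F*(-5 + F))
(A(m) + (-54 - 72))**2 = (2*4*(-5 + 4) + (-54 - 72))**2 = (2*4*(-1) - 126)**2 = (-8 - 126)**2 = (-134)**2 = 17956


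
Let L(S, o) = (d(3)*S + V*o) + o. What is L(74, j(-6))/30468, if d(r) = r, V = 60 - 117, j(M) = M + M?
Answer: 149/5078 ≈ 0.029342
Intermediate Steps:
j(M) = 2*M
V = -57
L(S, o) = -56*o + 3*S (L(S, o) = (3*S - 57*o) + o = (-57*o + 3*S) + o = -56*o + 3*S)
L(74, j(-6))/30468 = (-112*(-6) + 3*74)/30468 = (-56*(-12) + 222)*(1/30468) = (672 + 222)*(1/30468) = 894*(1/30468) = 149/5078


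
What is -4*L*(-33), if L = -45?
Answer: -5940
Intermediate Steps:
-4*L*(-33) = -4*(-45)*(-33) = 180*(-33) = -5940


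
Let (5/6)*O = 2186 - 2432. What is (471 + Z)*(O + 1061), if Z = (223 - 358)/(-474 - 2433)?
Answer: 582574692/1615 ≈ 3.6073e+5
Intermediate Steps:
Z = 15/323 (Z = -135/(-2907) = -135*(-1/2907) = 15/323 ≈ 0.046440)
O = -1476/5 (O = 6*(2186 - 2432)/5 = (6/5)*(-246) = -1476/5 ≈ -295.20)
(471 + Z)*(O + 1061) = (471 + 15/323)*(-1476/5 + 1061) = (152148/323)*(3829/5) = 582574692/1615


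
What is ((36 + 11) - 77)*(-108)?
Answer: 3240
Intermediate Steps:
((36 + 11) - 77)*(-108) = (47 - 77)*(-108) = -30*(-108) = 3240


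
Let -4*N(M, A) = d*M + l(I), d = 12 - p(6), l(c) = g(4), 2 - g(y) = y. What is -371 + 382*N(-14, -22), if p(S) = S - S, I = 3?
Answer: 15864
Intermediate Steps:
g(y) = 2 - y
p(S) = 0
l(c) = -2 (l(c) = 2 - 1*4 = 2 - 4 = -2)
d = 12 (d = 12 - 1*0 = 12 + 0 = 12)
N(M, A) = 1/2 - 3*M (N(M, A) = -(12*M - 2)/4 = -(-2 + 12*M)/4 = 1/2 - 3*M)
-371 + 382*N(-14, -22) = -371 + 382*(1/2 - 3*(-14)) = -371 + 382*(1/2 + 42) = -371 + 382*(85/2) = -371 + 16235 = 15864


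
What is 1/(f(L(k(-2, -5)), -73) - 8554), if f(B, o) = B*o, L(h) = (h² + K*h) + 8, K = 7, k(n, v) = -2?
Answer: -1/8408 ≈ -0.00011893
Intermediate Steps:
L(h) = 8 + h² + 7*h (L(h) = (h² + 7*h) + 8 = 8 + h² + 7*h)
1/(f(L(k(-2, -5)), -73) - 8554) = 1/((8 + (-2)² + 7*(-2))*(-73) - 8554) = 1/((8 + 4 - 14)*(-73) - 8554) = 1/(-2*(-73) - 8554) = 1/(146 - 8554) = 1/(-8408) = -1/8408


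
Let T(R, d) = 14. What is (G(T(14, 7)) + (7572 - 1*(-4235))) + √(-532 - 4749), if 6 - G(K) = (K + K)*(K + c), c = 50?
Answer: 10021 + I*√5281 ≈ 10021.0 + 72.671*I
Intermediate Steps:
G(K) = 6 - 2*K*(50 + K) (G(K) = 6 - (K + K)*(K + 50) = 6 - 2*K*(50 + K))
(G(T(14, 7)) + (7572 - 1*(-4235))) + √(-532 - 4749) = ((6 - 100*14 - 2*14²) + (7572 - 1*(-4235))) + √(-532 - 4749) = ((6 - 1400 - 2*196) + (7572 + 4235)) + √(-5281) = ((6 - 1400 - 392) + 11807) + I*√5281 = (-1786 + 11807) + I*√5281 = 10021 + I*√5281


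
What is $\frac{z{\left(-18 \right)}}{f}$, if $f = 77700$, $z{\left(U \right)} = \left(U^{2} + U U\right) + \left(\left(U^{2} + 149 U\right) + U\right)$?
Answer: $- \frac{144}{6475} \approx -0.022239$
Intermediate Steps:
$z{\left(U \right)} = 3 U^{2} + 150 U$ ($z{\left(U \right)} = \left(U^{2} + U^{2}\right) + \left(U^{2} + 150 U\right) = 2 U^{2} + \left(U^{2} + 150 U\right) = 3 U^{2} + 150 U$)
$\frac{z{\left(-18 \right)}}{f} = \frac{3 \left(-18\right) \left(50 - 18\right)}{77700} = 3 \left(-18\right) 32 \cdot \frac{1}{77700} = \left(-1728\right) \frac{1}{77700} = - \frac{144}{6475}$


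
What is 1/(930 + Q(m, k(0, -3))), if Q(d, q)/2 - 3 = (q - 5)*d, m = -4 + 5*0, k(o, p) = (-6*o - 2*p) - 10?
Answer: 1/1008 ≈ 0.00099206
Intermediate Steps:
k(o, p) = -10 - 6*o - 2*p
m = -4 (m = -4 + 0 = -4)
Q(d, q) = 6 + 2*d*(-5 + q) (Q(d, q) = 6 + 2*((q - 5)*d) = 6 + 2*((-5 + q)*d) = 6 + 2*(d*(-5 + q)) = 6 + 2*d*(-5 + q))
1/(930 + Q(m, k(0, -3))) = 1/(930 + (6 - 10*(-4) + 2*(-4)*(-10 - 6*0 - 2*(-3)))) = 1/(930 + (6 + 40 + 2*(-4)*(-10 + 0 + 6))) = 1/(930 + (6 + 40 + 2*(-4)*(-4))) = 1/(930 + (6 + 40 + 32)) = 1/(930 + 78) = 1/1008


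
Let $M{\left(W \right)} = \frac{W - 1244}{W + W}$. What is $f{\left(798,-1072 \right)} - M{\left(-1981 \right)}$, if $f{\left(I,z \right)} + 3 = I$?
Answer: $\frac{3146565}{3962} \approx 794.19$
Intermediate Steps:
$f{\left(I,z \right)} = -3 + I$
$M{\left(W \right)} = \frac{-1244 + W}{2 W}$
$f{\left(798,-1072 \right)} - M{\left(-1981 \right)} = \left(-3 + 798\right) - \frac{-1244 - 1981}{2 \left(-1981\right)} = 795 - \frac{1}{2} \left(- \frac{1}{1981}\right) \left(-3225\right) = 795 - \frac{3225}{3962} = \frac{3146565}{3962}$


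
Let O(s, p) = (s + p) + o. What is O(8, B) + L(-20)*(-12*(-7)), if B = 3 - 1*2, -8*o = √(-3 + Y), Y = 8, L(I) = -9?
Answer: -747 - √5/8 ≈ -747.28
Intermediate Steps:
o = -√5/8 (o = -√(-3 + 8)/8 = -√5/8 ≈ -0.27951)
B = 1 (B = 3 - 2 = 1)
O(s, p) = p + s - √5/8 (O(s, p) = (s + p) - √5/8 = (p + s) - √5/8 = p + s - √5/8)
O(8, B) + L(-20)*(-12*(-7)) = (1 + 8 - √5/8) - (-108)*(-7) = (9 - √5/8) - 9*84 = (9 - √5/8) - 756 = -747 - √5/8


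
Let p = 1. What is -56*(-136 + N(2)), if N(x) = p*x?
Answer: 7504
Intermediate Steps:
N(x) = x (N(x) = 1*x = x)
-56*(-136 + N(2)) = -56*(-136 + 2) = -56*(-134) = 7504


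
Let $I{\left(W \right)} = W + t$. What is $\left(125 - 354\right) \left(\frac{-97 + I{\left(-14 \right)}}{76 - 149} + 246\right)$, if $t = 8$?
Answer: $- \frac{4135969}{73} \approx -56657.0$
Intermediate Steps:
$I{\left(W \right)} = 8 + W$ ($I{\left(W \right)} = W + 8 = 8 + W$)
$\left(125 - 354\right) \left(\frac{-97 + I{\left(-14 \right)}}{76 - 149} + 246\right) = \left(125 - 354\right) \left(\frac{-97 + \left(8 - 14\right)}{76 - 149} + 246\right) = - 229 \left(\frac{-97 - 6}{-73} + 246\right) = - 229 \left(\left(-103\right) \left(- \frac{1}{73}\right) + 246\right) = - 229 \left(\frac{103}{73} + 246\right) = \left(-229\right) \frac{18061}{73} = - \frac{4135969}{73}$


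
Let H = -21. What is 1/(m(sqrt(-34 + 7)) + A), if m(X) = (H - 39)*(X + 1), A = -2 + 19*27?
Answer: 451/300601 + 180*I*sqrt(3)/300601 ≈ 0.0015003 + 0.0010372*I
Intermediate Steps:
A = 511 (A = -2 + 513 = 511)
m(X) = -60 - 60*X (m(X) = (-21 - 39)*(X + 1) = -60*(1 + X) = -60 - 60*X)
1/(m(sqrt(-34 + 7)) + A) = 1/((-60 - 60*sqrt(-34 + 7)) + 511) = 1/((-60 - 180*I*sqrt(3)) + 511) = 1/(451 - 180*I*sqrt(3))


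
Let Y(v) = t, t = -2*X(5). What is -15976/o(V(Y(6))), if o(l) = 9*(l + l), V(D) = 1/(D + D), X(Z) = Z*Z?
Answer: 798800/9 ≈ 88756.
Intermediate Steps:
X(Z) = Z²
t = -50 (t = -2*5² = -2*25 = -50)
Y(v) = -50
V(D) = 1/(2*D)
o(l) = 18*l (o(l) = 9*(2*l) = 18*l)
-15976/o(V(Y(6))) = -15976/(18*((½)/(-50))) = -15976/(18*((½)*(-1/50))) = -15976/(18*(-1/100)) = -15976/(-9/50) = -15976*(-50/9) = 798800/9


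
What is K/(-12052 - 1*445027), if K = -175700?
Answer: 25100/65297 ≈ 0.38440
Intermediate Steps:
K/(-12052 - 1*445027) = -175700/(-12052 - 1*445027) = -175700/(-12052 - 445027) = -175700/(-457079) = -175700*(-1/457079) = 25100/65297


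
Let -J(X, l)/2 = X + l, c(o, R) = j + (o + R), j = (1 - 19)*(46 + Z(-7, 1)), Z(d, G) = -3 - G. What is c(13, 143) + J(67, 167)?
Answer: -1068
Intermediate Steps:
j = -756 (j = (1 - 19)*(46 + (-3 - 1*1)) = -18*(46 + (-3 - 1)) = -18*(46 - 4) = -18*42 = -756)
c(o, R) = -756 + R + o (c(o, R) = -756 + (o + R) = -756 + (R + o) = -756 + R + o)
J(X, l) = -2*X - 2*l (J(X, l) = -2*(X + l) = -2*X - 2*l)
c(13, 143) + J(67, 167) = (-756 + 143 + 13) + (-2*67 - 2*167) = -600 + (-134 - 334) = -600 - 468 = -1068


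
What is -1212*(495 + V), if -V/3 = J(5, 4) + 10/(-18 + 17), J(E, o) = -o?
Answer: -650844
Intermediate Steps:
V = 42 (V = -3*(-1*4 + 10/(-18 + 17)) = -3*(-4 + 10/(-1)) = -3*(-4 + 10*(-1)) = -3*(-4 - 10) = -3*(-14) = 42)
-1212*(495 + V) = -1212*(495 + 42) = -1212*537 = -650844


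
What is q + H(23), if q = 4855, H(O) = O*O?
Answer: 5384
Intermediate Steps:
H(O) = O**2
q + H(23) = 4855 + 23**2 = 4855 + 529 = 5384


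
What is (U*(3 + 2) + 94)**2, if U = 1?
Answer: 9801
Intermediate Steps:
(U*(3 + 2) + 94)**2 = (1*(3 + 2) + 94)**2 = (1*5 + 94)**2 = (5 + 94)**2 = 99**2 = 9801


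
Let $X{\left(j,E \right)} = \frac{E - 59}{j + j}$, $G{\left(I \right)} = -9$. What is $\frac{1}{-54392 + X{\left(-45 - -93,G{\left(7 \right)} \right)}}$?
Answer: $- \frac{24}{1305425} \approx -1.8385 \cdot 10^{-5}$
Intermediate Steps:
$X{\left(j,E \right)} = \frac{-59 + E}{2 j}$
$\frac{1}{-54392 + X{\left(-45 - -93,G{\left(7 \right)} \right)}} = \frac{1}{-54392 + \frac{-59 - 9}{2 \left(-45 - -93\right)}} = \frac{1}{-54392 + \frac{1}{2} \frac{1}{-45 + 93} \left(-68\right)} = \frac{1}{-54392 + \frac{1}{2} \cdot \frac{1}{48} \left(-68\right)} = \frac{1}{-54392 - \frac{17}{24}} = \frac{1}{- \frac{1305425}{24}} = - \frac{24}{1305425}$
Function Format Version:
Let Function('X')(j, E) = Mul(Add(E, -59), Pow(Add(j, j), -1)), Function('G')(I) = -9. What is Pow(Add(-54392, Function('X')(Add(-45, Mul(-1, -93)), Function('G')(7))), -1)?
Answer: Rational(-24, 1305425) ≈ -1.8385e-5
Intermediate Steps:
Function('X')(j, E) = Mul(Rational(1, 2), Pow(j, -1), Add(-59, E)) (Function('X')(j, E) = Mul(Add(-59, E), Pow(Mul(2, j), -1)) = Mul(Add(-59, E), Mul(Rational(1, 2), Pow(j, -1))) = Mul(Rational(1, 2), Pow(j, -1), Add(-59, E)))
Pow(Add(-54392, Function('X')(Add(-45, Mul(-1, -93)), Function('G')(7))), -1) = Pow(Add(-54392, Mul(Rational(1, 2), Pow(Add(-45, Mul(-1, -93)), -1), Add(-59, -9))), -1) = Pow(Add(-54392, Mul(Rational(1, 2), Pow(Add(-45, 93), -1), -68)), -1) = Pow(Add(-54392, Mul(Rational(1, 2), Pow(48, -1), -68)), -1) = Pow(Add(-54392, Mul(Rational(1, 2), Rational(1, 48), -68)), -1) = Pow(Add(-54392, Rational(-17, 24)), -1) = Pow(Rational(-1305425, 24), -1) = Rational(-24, 1305425)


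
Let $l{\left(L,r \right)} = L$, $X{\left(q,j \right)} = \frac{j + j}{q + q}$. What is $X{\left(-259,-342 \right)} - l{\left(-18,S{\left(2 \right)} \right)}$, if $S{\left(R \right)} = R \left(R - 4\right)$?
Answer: $\frac{5004}{259} \approx 19.32$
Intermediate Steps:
$X{\left(q,j \right)} = \frac{j}{q}$ ($X{\left(q,j \right)} = \frac{2 j}{2 q} = 2 j \frac{1}{2 q} = \frac{j}{q}$)
$S{\left(R \right)} = R \left(-4 + R\right)$
$X{\left(-259,-342 \right)} - l{\left(-18,S{\left(2 \right)} \right)} = - \frac{342}{-259} - -18 = \left(-342\right) \left(- \frac{1}{259}\right) + 18 = \frac{342}{259} + 18 = \frac{5004}{259}$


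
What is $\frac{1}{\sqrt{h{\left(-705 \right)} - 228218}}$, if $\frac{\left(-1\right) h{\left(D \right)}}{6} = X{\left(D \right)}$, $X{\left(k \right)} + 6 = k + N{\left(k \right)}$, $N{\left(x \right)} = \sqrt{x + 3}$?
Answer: $\frac{\sqrt{2}}{2 \sqrt{-111976 - 9 i \sqrt{78}}} \approx 7.4999 \cdot 10^{-7} + 0.0021131 i$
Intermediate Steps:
$N{\left(x \right)} = \sqrt{3 + x}$
$X{\left(k \right)} = -6 + k + \sqrt{3 + k}$ ($X{\left(k \right)} = -6 + \left(k + \sqrt{3 + k}\right) = -6 + k + \sqrt{3 + k}$)
$h{\left(D \right)} = 36 - 6 D - 6 \sqrt{3 + D}$ ($h{\left(D \right)} = - 6 \left(-6 + D + \sqrt{3 + D}\right) = 36 - 6 D - 6 \sqrt{3 + D}$)
$\frac{1}{\sqrt{h{\left(-705 \right)} - 228218}} = \frac{1}{\sqrt{\left(36 - -4230 - 6 \sqrt{3 - 705}\right) - 228218}} = \frac{1}{\sqrt{\left(36 + 4230 - 6 \sqrt{-702}\right) - 228218}} = \frac{1}{\sqrt{\left(36 + 4230 - 6 \cdot 3 i \sqrt{78}\right) - 228218}} = \frac{1}{\sqrt{\left(36 + 4230 - 18 i \sqrt{78}\right) - 228218}} = \frac{1}{\sqrt{\left(4266 - 18 i \sqrt{78}\right) - 228218}} = \frac{1}{\sqrt{-223952 - 18 i \sqrt{78}}}$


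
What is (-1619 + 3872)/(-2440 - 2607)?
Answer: -2253/5047 ≈ -0.44640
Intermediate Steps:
(-1619 + 3872)/(-2440 - 2607) = 2253/(-5047) = 2253*(-1/5047) = -2253/5047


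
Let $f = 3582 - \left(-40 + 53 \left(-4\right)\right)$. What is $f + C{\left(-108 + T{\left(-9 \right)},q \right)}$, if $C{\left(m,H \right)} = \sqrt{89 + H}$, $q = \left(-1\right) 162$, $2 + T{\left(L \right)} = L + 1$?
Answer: $3834 + i \sqrt{73} \approx 3834.0 + 8.544 i$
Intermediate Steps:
$T{\left(L \right)} = -1 + L$ ($T{\left(L \right)} = -2 + \left(L + 1\right) = -2 + \left(1 + L\right) = -1 + L$)
$q = -162$
$f = 3834$ ($f = 3582 - \left(-40 - 212\right) = 3582 - -252 = 3582 + 252 = 3834$)
$f + C{\left(-108 + T{\left(-9 \right)},q \right)} = 3834 + \sqrt{89 - 162} = 3834 + \sqrt{-73} = 3834 + i \sqrt{73}$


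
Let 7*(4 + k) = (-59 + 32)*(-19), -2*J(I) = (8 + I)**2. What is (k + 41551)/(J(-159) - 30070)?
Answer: -194228/193529 ≈ -1.0036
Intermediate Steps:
J(I) = -(8 + I)**2/2
k = 485/7 (k = -4 + ((-59 + 32)*(-19))/7 = -4 + (-27*(-19))/7 = -4 + (1/7)*513 = -4 + 513/7 = 485/7 ≈ 69.286)
(k + 41551)/(J(-159) - 30070) = (485/7 + 41551)/(-(8 - 159)**2/2 - 30070) = 291342/(7*(-1/2*(-151)**2 - 30070)) = 291342/(7*(-1/2*22801 - 30070)) = 291342/(7*(-22801/2 - 30070)) = 291342/(7*(-82941/2)) = (291342/7)*(-2/82941) = -194228/193529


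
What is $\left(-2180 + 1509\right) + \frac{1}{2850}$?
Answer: $- \frac{1912349}{2850} \approx -671.0$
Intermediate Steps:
$\left(-2180 + 1509\right) + \frac{1}{2850} = -671 + \frac{1}{2850} = - \frac{1912349}{2850}$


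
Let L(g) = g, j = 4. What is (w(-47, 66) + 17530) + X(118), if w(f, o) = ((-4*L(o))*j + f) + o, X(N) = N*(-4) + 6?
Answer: 16027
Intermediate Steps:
X(N) = 6 - 4*N (X(N) = -4*N + 6 = 6 - 4*N)
w(f, o) = f - 15*o (w(f, o) = (-4*o*4 + f) + o = (-16*o + f) + o = (f - 16*o) + o = f - 15*o)
(w(-47, 66) + 17530) + X(118) = ((-47 - 15*66) + 17530) + (6 - 4*118) = ((-47 - 990) + 17530) + (6 - 472) = (-1037 + 17530) - 466 = 16493 - 466 = 16027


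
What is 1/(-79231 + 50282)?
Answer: -1/28949 ≈ -3.4544e-5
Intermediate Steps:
1/(-79231 + 50282) = 1/(-28949) = -1/28949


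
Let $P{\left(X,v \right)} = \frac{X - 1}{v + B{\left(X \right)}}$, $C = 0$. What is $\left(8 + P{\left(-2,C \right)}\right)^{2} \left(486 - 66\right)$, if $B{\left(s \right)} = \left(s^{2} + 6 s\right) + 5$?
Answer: $34020$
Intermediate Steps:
$B{\left(s \right)} = 5 + s^{2} + 6 s$
$P{\left(X,v \right)} = \frac{-1 + X}{5 + v + X^{2} + 6 X}$ ($P{\left(X,v \right)} = \frac{X - 1}{v + \left(5 + X^{2} + 6 X\right)} = \frac{-1 + X}{5 + v + X^{2} + 6 X}$)
$\left(8 + P{\left(-2,C \right)}\right)^{2} \left(486 - 66\right) = \left(8 + \frac{-1 - 2}{5 + 0 + \left(-2\right)^{2} + 6 \left(-2\right)}\right)^{2} \left(486 - 66\right) = \left(8 + \frac{1}{5 + 0 + 4 - 12} \left(-3\right)\right)^{2} \cdot 420 = \left(8 + \frac{1}{-3} \left(-3\right)\right)^{2} \cdot 420 = \left(8 - -1\right)^{2} \cdot 420 = \left(8 + 1\right)^{2} \cdot 420 = 9^{2} \cdot 420 = 81 \cdot 420 = 34020$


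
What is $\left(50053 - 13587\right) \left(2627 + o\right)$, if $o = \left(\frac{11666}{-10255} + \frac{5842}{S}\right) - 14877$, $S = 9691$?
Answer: $- \frac{44396367017399636}{99381205} \approx -4.4673 \cdot 10^{8}$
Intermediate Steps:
$o = - \frac{1478547332281}{99381205}$ ($o = \left(\frac{11666}{-10255} + \frac{5842}{9691}\right) - 14877 = \left(11666 \left(- \frac{1}{10255}\right) + 5842 \cdot \frac{1}{9691}\right) - 14877 = \left(- \frac{11666}{10255} + \frac{5842}{9691}\right) - 14877 = - \frac{53145496}{99381205} - 14877 = - \frac{1478547332281}{99381205} \approx -14878.0$)
$\left(50053 - 13587\right) \left(2627 + o\right) = \left(50053 - 13587\right) \left(2627 - \frac{1478547332281}{99381205}\right) = 36466 \left(- \frac{1217472906746}{99381205}\right) = - \frac{44396367017399636}{99381205}$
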